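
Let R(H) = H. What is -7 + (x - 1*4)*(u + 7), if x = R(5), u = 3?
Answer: 3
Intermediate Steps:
x = 5
-7 + (x - 1*4)*(u + 7) = -7 + (5 - 1*4)*(3 + 7) = -7 + (5 - 4)*10 = -7 + 1*10 = -7 + 10 = 3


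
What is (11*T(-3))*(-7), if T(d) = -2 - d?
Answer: -77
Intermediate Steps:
(11*T(-3))*(-7) = (11*(-2 - 1*(-3)))*(-7) = (11*(-2 + 3))*(-7) = (11*1)*(-7) = 11*(-7) = -77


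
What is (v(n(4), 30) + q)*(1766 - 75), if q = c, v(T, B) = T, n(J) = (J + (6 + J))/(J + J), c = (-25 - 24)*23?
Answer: -7611191/4 ≈ -1.9028e+6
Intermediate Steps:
c = -1127 (c = -49*23 = -1127)
n(J) = (6 + 2*J)/(2*J) (n(J) = (6 + 2*J)/((2*J)) = (6 + 2*J)*(1/(2*J)) = (6 + 2*J)/(2*J))
q = -1127
(v(n(4), 30) + q)*(1766 - 75) = ((3 + 4)/4 - 1127)*(1766 - 75) = ((¼)*7 - 1127)*1691 = (7/4 - 1127)*1691 = -4501/4*1691 = -7611191/4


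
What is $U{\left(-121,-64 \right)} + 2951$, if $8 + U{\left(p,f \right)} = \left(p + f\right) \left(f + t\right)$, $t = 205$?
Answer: $-23142$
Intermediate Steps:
$U{\left(p,f \right)} = -8 + \left(205 + f\right) \left(f + p\right)$ ($U{\left(p,f \right)} = -8 + \left(p + f\right) \left(f + 205\right) = -8 + \left(f + p\right) \left(205 + f\right) = -8 + \left(205 + f\right) \left(f + p\right)$)
$U{\left(-121,-64 \right)} + 2951 = \left(-8 + \left(-64\right)^{2} + 205 \left(-64\right) + 205 \left(-121\right) - -7744\right) + 2951 = \left(-8 + 4096 - 13120 - 24805 + 7744\right) + 2951 = -26093 + 2951 = -23142$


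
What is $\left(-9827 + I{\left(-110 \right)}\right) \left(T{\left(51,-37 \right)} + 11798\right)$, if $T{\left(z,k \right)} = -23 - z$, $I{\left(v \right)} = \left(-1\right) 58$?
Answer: $-115891740$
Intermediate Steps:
$I{\left(v \right)} = -58$
$\left(-9827 + I{\left(-110 \right)}\right) \left(T{\left(51,-37 \right)} + 11798\right) = \left(-9827 - 58\right) \left(\left(-23 - 51\right) + 11798\right) = - 9885 \left(\left(-23 - 51\right) + 11798\right) = - 9885 \left(-74 + 11798\right) = \left(-9885\right) 11724 = -115891740$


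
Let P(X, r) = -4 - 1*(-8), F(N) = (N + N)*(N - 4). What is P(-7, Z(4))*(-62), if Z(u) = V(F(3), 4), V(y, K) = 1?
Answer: -248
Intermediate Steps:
F(N) = 2*N*(-4 + N) (F(N) = (2*N)*(-4 + N) = 2*N*(-4 + N))
Z(u) = 1
P(X, r) = 4 (P(X, r) = -4 + 8 = 4)
P(-7, Z(4))*(-62) = 4*(-62) = -248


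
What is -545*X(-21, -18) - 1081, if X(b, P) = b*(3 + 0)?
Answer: 33254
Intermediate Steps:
X(b, P) = 3*b (X(b, P) = b*3 = 3*b)
-545*X(-21, -18) - 1081 = -1635*(-21) - 1081 = -545*(-63) - 1081 = 34335 - 1081 = 33254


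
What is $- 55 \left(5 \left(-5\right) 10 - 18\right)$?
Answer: $14740$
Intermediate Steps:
$- 55 \left(5 \left(-5\right) 10 - 18\right) = - 55 \left(\left(-25\right) 10 - 18\right) = - 55 \left(-250 - 18\right) = \left(-55\right) \left(-268\right) = 14740$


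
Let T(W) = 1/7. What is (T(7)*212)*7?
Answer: 212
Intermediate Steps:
T(W) = ⅐
(T(7)*212)*7 = ((⅐)*212)*7 = (212/7)*7 = 212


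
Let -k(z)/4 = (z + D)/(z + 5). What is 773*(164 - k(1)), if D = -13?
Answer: 120588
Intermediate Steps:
k(z) = -4*(-13 + z)/(5 + z) (k(z) = -4*(z - 13)/(z + 5) = -4*(-13 + z)/(5 + z))
773*(164 - k(1)) = 773*(164 - 4*(13 - 1*1)/(5 + 1)) = 773*(164 - 4*(13 - 1)/6) = 773*(164 - 4*12/6) = 773*(164 - 1*8) = 773*(164 - 8) = 773*156 = 120588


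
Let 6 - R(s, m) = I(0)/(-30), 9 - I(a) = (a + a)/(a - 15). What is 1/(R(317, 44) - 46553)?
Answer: -10/465467 ≈ -2.1484e-5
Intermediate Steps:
I(a) = 9 - 2*a/(-15 + a) (I(a) = 9 - (a + a)/(a - 15) = 9 - 2*a/(-15 + a))
R(s, m) = 63/10 (R(s, m) = 6 - (-135 + 7*0)/(-15 + 0)/(-30) = 6 - (-135 + 0)/(-15)*(-1)/30 = 6 - (-1/15*(-135))*(-1)/30 = 6 - 9*(-1)/30 = 6 - 1*(-3/10) = 6 + 3/10 = 63/10)
1/(R(317, 44) - 46553) = 1/(63/10 - 46553) = 1/(-465467/10) = -10/465467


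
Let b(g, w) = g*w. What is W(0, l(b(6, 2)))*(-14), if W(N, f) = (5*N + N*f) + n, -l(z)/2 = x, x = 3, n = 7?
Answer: -98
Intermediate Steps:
l(z) = -6 (l(z) = -2*3 = -6)
W(N, f) = 7 + 5*N + N*f (W(N, f) = (5*N + N*f) + 7 = 7 + 5*N + N*f)
W(0, l(b(6, 2)))*(-14) = (7 + 5*0 + 0*(-6))*(-14) = (7 + 0 + 0)*(-14) = 7*(-14) = -98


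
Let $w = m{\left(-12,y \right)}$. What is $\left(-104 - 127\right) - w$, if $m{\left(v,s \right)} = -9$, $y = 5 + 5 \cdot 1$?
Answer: $-222$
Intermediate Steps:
$y = 10$ ($y = 5 + 5 = 10$)
$w = -9$
$\left(-104 - 127\right) - w = \left(-104 - 127\right) - -9 = \left(-104 - 127\right) + 9 = -231 + 9 = -222$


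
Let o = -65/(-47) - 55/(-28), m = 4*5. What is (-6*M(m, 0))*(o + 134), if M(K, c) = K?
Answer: -5422470/329 ≈ -16482.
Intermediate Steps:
m = 20
o = 4405/1316 (o = -65*(-1/47) - 55*(-1/28) = 65/47 + 55/28 = 4405/1316 ≈ 3.3473)
(-6*M(m, 0))*(o + 134) = (-6*20)*(4405/1316 + 134) = -120*180749/1316 = -5422470/329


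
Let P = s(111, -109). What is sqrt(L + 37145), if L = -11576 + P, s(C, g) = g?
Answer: 2*sqrt(6365) ≈ 159.56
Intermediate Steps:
P = -109
L = -11685 (L = -11576 - 109 = -11685)
sqrt(L + 37145) = sqrt(-11685 + 37145) = sqrt(25460) = 2*sqrt(6365)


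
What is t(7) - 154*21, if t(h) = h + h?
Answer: -3220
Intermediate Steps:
t(h) = 2*h
t(7) - 154*21 = 2*7 - 154*21 = 14 - 3234 = -3220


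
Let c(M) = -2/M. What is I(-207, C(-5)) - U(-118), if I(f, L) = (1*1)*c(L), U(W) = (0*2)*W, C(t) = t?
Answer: ⅖ ≈ 0.40000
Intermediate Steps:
U(W) = 0 (U(W) = 0*W = 0)
I(f, L) = -2/L (I(f, L) = (1*1)*(-2/L) = 1*(-2/L) = -2/L)
I(-207, C(-5)) - U(-118) = -2/(-5) - 1*0 = -2*(-⅕) + 0 = ⅖ + 0 = ⅖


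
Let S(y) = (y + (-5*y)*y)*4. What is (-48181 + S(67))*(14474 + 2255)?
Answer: -2303466197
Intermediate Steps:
S(y) = -20*y**2 + 4*y (S(y) = (y - 5*y**2)*4 = -20*y**2 + 4*y)
(-48181 + S(67))*(14474 + 2255) = (-48181 + 4*67*(1 - 5*67))*(14474 + 2255) = (-48181 + 4*67*(1 - 335))*16729 = (-48181 + 4*67*(-334))*16729 = (-48181 - 89512)*16729 = -137693*16729 = -2303466197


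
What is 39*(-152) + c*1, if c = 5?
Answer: -5923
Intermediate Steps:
39*(-152) + c*1 = 39*(-152) + 5*1 = -5928 + 5 = -5923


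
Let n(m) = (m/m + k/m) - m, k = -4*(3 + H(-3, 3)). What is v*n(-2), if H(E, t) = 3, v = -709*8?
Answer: -85080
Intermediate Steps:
v = -5672
k = -24 (k = -4*(3 + 3) = -4*6 = -24)
n(m) = 1 - m - 24/m (n(m) = (m/m - 24/m) - m = (1 - 24/m) - m = 1 - m - 24/m)
v*n(-2) = -5672*(1 - 1*(-2) - 24/(-2)) = -5672*(1 + 2 - 24*(-½)) = -5672*(1 + 2 + 12) = -5672*15 = -85080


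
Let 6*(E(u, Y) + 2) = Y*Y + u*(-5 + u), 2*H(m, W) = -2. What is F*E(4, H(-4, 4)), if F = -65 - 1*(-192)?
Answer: -635/2 ≈ -317.50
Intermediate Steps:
F = 127 (F = -65 + 192 = 127)
H(m, W) = -1 (H(m, W) = (½)*(-2) = -1)
E(u, Y) = -2 + Y²/6 + u*(-5 + u)/6 (E(u, Y) = -2 + (Y*Y + u*(-5 + u))/6 = -2 + (Y² + u*(-5 + u))/6 = -2 + (Y²/6 + u*(-5 + u)/6) = -2 + Y²/6 + u*(-5 + u)/6)
F*E(4, H(-4, 4)) = 127*(-2 - ⅚*4 + (⅙)*(-1)² + (⅙)*4²) = 127*(-2 - 10/3 + (⅙)*1 + (⅙)*16) = 127*(-2 - 10/3 + ⅙ + 8/3) = 127*(-5/2) = -635/2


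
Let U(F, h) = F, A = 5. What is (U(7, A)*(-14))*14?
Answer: -1372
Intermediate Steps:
(U(7, A)*(-14))*14 = (7*(-14))*14 = -98*14 = -1372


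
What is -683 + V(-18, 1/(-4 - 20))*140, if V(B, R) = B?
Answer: -3203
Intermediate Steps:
-683 + V(-18, 1/(-4 - 20))*140 = -683 - 18*140 = -683 - 2520 = -3203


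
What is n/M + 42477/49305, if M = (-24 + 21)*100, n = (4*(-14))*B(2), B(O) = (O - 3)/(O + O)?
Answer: 401761/493050 ≈ 0.81485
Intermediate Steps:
B(O) = (-3 + O)/(2*O) (B(O) = (-3 + O)/((2*O)) = (-3 + O)*(1/(2*O)) = (-3 + O)/(2*O))
n = 14 (n = (4*(-14))*((½)*(-3 + 2)/2) = -28*(-1)/2 = -56*(-¼) = 14)
M = -300 (M = -3*100 = -300)
n/M + 42477/49305 = 14/(-300) + 42477/49305 = 14*(-1/300) + 42477*(1/49305) = -7/150 + 14159/16435 = 401761/493050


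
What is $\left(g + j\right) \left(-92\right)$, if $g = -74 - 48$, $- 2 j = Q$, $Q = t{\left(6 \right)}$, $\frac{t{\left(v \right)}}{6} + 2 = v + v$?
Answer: $13984$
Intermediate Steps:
$t{\left(v \right)} = -12 + 12 v$ ($t{\left(v \right)} = -12 + 6 \left(v + v\right) = -12 + 6 \cdot 2 v = -12 + 12 v$)
$Q = 60$ ($Q = -12 + 12 \cdot 6 = -12 + 72 = 60$)
$j = -30$ ($j = \left(- \frac{1}{2}\right) 60 = -30$)
$g = -122$ ($g = -74 - 48 = -122$)
$\left(g + j\right) \left(-92\right) = \left(-122 - 30\right) \left(-92\right) = \left(-152\right) \left(-92\right) = 13984$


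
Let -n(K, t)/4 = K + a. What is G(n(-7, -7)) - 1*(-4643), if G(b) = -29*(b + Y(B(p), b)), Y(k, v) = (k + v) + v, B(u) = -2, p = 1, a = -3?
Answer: 1221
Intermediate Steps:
Y(k, v) = k + 2*v
n(K, t) = 12 - 4*K (n(K, t) = -4*(K - 3) = -4*(-3 + K) = 12 - 4*K)
G(b) = 58 - 87*b (G(b) = -29*(b + (-2 + 2*b)) = -29*(-2 + 3*b) = 58 - 87*b)
G(n(-7, -7)) - 1*(-4643) = (58 - 87*(12 - 4*(-7))) - 1*(-4643) = (58 - 87*(12 + 28)) + 4643 = (58 - 87*40) + 4643 = (58 - 3480) + 4643 = -3422 + 4643 = 1221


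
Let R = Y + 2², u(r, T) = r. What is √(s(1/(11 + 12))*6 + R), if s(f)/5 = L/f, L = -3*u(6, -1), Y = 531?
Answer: I*√11885 ≈ 109.02*I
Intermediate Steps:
R = 535 (R = 531 + 2² = 531 + 4 = 535)
L = -18 (L = -3*6 = -18)
s(f) = -90/f (s(f) = 5*(-18/f) = -90/f)
√(s(1/(11 + 12))*6 + R) = √(-90/(1/(11 + 12))*6 + 535) = √(-90/(1/23)*6 + 535) = √(-90/1/23*6 + 535) = √(-90*23*6 + 535) = √(-2070*6 + 535) = √(-12420 + 535) = √(-11885) = I*√11885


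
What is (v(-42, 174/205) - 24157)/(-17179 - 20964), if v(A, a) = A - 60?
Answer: 24259/38143 ≈ 0.63600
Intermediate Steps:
v(A, a) = -60 + A
(v(-42, 174/205) - 24157)/(-17179 - 20964) = ((-60 - 42) - 24157)/(-17179 - 20964) = (-102 - 24157)/(-38143) = -24259*(-1/38143) = 24259/38143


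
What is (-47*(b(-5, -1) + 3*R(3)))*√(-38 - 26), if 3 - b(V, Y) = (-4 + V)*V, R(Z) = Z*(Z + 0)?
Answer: 5640*I ≈ 5640.0*I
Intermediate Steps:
R(Z) = Z² (R(Z) = Z*Z = Z²)
b(V, Y) = 3 - V*(-4 + V) (b(V, Y) = 3 - (-4 + V)*V = 3 - V*(-4 + V))
(-47*(b(-5, -1) + 3*R(3)))*√(-38 - 26) = (-47*((3 - 1*(-5)² + 4*(-5)) + 3*3²))*√(-38 - 26) = (-47*((3 - 1*25 - 20) + 3*9))*√(-64) = (-47*((3 - 25 - 20) + 27))*(8*I) = (-47*(-42 + 27))*(8*I) = (-47*(-15))*(8*I) = 705*(8*I) = 5640*I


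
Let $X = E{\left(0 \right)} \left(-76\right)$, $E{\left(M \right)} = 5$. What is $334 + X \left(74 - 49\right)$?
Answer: $-9166$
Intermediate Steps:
$X = -380$ ($X = 5 \left(-76\right) = -380$)
$334 + X \left(74 - 49\right) = 334 - 380 \left(74 - 49\right) = 334 - 9500 = -9166$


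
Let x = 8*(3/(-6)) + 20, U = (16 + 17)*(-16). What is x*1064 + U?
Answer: 16496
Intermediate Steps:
U = -528 (U = 33*(-16) = -528)
x = 16 (x = 8*(3*(-⅙)) + 20 = 8*(-½) + 20 = -4 + 20 = 16)
x*1064 + U = 16*1064 - 528 = 17024 - 528 = 16496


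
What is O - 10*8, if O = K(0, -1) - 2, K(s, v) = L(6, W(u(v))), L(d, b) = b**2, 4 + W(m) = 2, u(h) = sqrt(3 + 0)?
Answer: -78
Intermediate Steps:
u(h) = sqrt(3)
W(m) = -2 (W(m) = -4 + 2 = -2)
K(s, v) = 4 (K(s, v) = (-2)**2 = 4)
O = 2 (O = 4 - 2 = 2)
O - 10*8 = 2 - 10*8 = 2 - 80 = -78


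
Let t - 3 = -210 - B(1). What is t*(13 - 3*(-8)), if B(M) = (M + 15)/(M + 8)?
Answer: -69523/9 ≈ -7724.8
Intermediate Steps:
B(M) = (15 + M)/(8 + M)
t = -1879/9 (t = 3 + (-210 - (15 + 1)/(8 + 1)) = 3 + (-210 - 16/9) = 3 - 1906/9 = -1879/9 ≈ -208.78)
t*(13 - 3*(-8)) = -1879*(13 - 3*(-8))/9 = -1879*(13 + 24)/9 = -1879/9*37 = -69523/9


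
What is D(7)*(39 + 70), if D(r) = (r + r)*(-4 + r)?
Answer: 4578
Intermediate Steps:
D(r) = 2*r*(-4 + r) (D(r) = (2*r)*(-4 + r) = 2*r*(-4 + r))
D(7)*(39 + 70) = (2*7*(-4 + 7))*(39 + 70) = (2*7*3)*109 = 42*109 = 4578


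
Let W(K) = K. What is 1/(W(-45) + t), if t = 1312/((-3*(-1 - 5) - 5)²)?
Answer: -169/6293 ≈ -0.026855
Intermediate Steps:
t = 1312/169 (t = 1312/((-3*(-6) - 5)²) = 1312/((18 - 5)²) = 1312/(13²) = 1312/169 ≈ 7.7633)
1/(W(-45) + t) = 1/(-45 + 1312/169) = 1/(-6293/169) = -169/6293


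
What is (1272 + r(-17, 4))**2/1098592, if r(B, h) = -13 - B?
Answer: 9251/6242 ≈ 1.4821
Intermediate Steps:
(1272 + r(-17, 4))**2/1098592 = (1272 + (-13 - 1*(-17)))**2/1098592 = (1272 + (-13 + 17))**2*(1/1098592) = (1272 + 4)**2*(1/1098592) = 1276**2*(1/1098592) = 1628176*(1/1098592) = 9251/6242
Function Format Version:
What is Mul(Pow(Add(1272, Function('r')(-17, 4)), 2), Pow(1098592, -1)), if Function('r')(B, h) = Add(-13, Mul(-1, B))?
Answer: Rational(9251, 6242) ≈ 1.4821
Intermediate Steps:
Mul(Pow(Add(1272, Function('r')(-17, 4)), 2), Pow(1098592, -1)) = Mul(Pow(Add(1272, Add(-13, Mul(-1, -17))), 2), Pow(1098592, -1)) = Mul(Pow(Add(1272, Add(-13, 17)), 2), Rational(1, 1098592)) = Mul(Pow(Add(1272, 4), 2), Rational(1, 1098592)) = Mul(Pow(1276, 2), Rational(1, 1098592)) = Mul(1628176, Rational(1, 1098592)) = Rational(9251, 6242)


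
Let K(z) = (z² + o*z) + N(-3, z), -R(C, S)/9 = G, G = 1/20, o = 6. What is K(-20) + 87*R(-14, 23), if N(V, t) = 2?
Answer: 4857/20 ≈ 242.85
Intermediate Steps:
G = 1/20 ≈ 0.050000
R(C, S) = -9/20 (R(C, S) = -9*1/20 = -9/20)
K(z) = 2 + z² + 6*z (K(z) = (z² + 6*z) + 2 = 2 + z² + 6*z)
K(-20) + 87*R(-14, 23) = (2 + (-20)² + 6*(-20)) + 87*(-9/20) = (2 + 400 - 120) - 783/20 = 282 - 783/20 = 4857/20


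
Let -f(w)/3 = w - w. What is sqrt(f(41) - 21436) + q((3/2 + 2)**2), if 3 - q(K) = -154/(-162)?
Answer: 166/81 + 2*I*sqrt(5359) ≈ 2.0494 + 146.41*I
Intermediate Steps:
f(w) = 0 (f(w) = -3*(w - w) = -3*0 = 0)
q(K) = 166/81 (q(K) = 3 - (-154)/(-162) = 3 - (-154)*(-1)/162 = 3 - 1*77/81 = 3 - 77/81 = 166/81)
sqrt(f(41) - 21436) + q((3/2 + 2)**2) = sqrt(0 - 21436) + 166/81 = sqrt(-21436) + 166/81 = 2*I*sqrt(5359) + 166/81 = 166/81 + 2*I*sqrt(5359)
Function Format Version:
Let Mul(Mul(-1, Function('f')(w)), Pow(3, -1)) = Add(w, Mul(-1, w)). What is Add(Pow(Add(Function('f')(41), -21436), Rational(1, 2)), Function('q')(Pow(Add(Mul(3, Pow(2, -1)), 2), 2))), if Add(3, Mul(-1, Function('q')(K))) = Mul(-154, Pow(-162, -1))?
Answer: Add(Rational(166, 81), Mul(2, I, Pow(5359, Rational(1, 2)))) ≈ Add(2.0494, Mul(146.41, I))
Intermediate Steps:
Function('f')(w) = 0 (Function('f')(w) = Mul(-3, Add(w, Mul(-1, w))) = Mul(-3, 0) = 0)
Function('q')(K) = Rational(166, 81) (Function('q')(K) = Add(3, Mul(-1, Mul(-154, Pow(-162, -1)))) = Add(3, Mul(-1, Mul(-154, Rational(-1, 162)))) = Add(3, Mul(-1, Rational(77, 81))) = Add(3, Rational(-77, 81)) = Rational(166, 81))
Add(Pow(Add(Function('f')(41), -21436), Rational(1, 2)), Function('q')(Pow(Add(Mul(3, Pow(2, -1)), 2), 2))) = Add(Pow(Add(0, -21436), Rational(1, 2)), Rational(166, 81)) = Add(Pow(-21436, Rational(1, 2)), Rational(166, 81)) = Add(Mul(2, I, Pow(5359, Rational(1, 2))), Rational(166, 81)) = Add(Rational(166, 81), Mul(2, I, Pow(5359, Rational(1, 2))))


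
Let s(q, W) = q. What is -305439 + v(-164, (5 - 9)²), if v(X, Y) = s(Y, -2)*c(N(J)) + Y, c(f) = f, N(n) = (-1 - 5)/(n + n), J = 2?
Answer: -305447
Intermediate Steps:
N(n) = -3/n (N(n) = -6*1/(2*n) = -3/n)
v(X, Y) = -Y/2 (v(X, Y) = Y*(-3/2) + Y = -3*Y/2 + Y = -Y/2)
-305439 + v(-164, (5 - 9)²) = -305439 - (5 - 9)²/2 = -305439 - ½*(-4)² = -305439 - ½*16 = -305439 - 8 = -305447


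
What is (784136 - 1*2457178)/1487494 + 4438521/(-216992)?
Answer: -3482655043019/161387149024 ≈ -21.579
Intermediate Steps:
(784136 - 1*2457178)/1487494 + 4438521/(-216992) = (784136 - 2457178)*(1/1487494) + 4438521*(-1/216992) = -1673042*1/1487494 - 4438521/216992 = -836521/743747 - 4438521/216992 = -3482655043019/161387149024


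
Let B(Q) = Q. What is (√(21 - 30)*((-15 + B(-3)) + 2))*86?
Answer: -4128*I ≈ -4128.0*I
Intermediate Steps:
(√(21 - 30)*((-15 + B(-3)) + 2))*86 = (√(21 - 30)*((-15 - 3) + 2))*86 = (√(-9)*(-18 + 2))*86 = ((3*I)*(-16))*86 = -48*I*86 = -4128*I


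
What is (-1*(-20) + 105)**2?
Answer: 15625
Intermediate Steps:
(-1*(-20) + 105)**2 = (20 + 105)**2 = 125**2 = 15625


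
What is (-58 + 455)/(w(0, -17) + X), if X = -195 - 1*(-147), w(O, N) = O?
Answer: -397/48 ≈ -8.2708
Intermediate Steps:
X = -48 (X = -195 + 147 = -48)
(-58 + 455)/(w(0, -17) + X) = (-58 + 455)/(0 - 48) = 397/(-48) = 397*(-1/48) = -397/48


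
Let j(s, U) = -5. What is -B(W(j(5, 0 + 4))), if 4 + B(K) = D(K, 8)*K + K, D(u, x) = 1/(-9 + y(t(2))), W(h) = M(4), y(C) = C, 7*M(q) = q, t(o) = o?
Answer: 172/49 ≈ 3.5102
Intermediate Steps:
M(q) = q/7
W(h) = 4/7 (W(h) = (⅐)*4 = 4/7)
D(u, x) = -⅐ (D(u, x) = 1/(-9 + 2) = 1/(-7) = -⅐)
B(K) = -4 + 6*K/7 (B(K) = -4 + (-K/7 + K) = -4 + 6*K/7)
-B(W(j(5, 0 + 4))) = -(-4 + (6/7)*(4/7)) = -(-4 + 24/49) = -1*(-172/49) = 172/49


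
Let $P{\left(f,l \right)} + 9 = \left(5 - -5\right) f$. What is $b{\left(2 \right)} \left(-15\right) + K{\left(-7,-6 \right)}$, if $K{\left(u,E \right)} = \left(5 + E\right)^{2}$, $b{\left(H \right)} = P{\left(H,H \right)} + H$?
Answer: $-194$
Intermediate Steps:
$P{\left(f,l \right)} = -9 + 10 f$ ($P{\left(f,l \right)} = -9 + \left(5 - -5\right) f = -9 + \left(5 + 5\right) f = -9 + 10 f$)
$b{\left(H \right)} = -9 + 11 H$ ($b{\left(H \right)} = \left(-9 + 10 H\right) + H = -9 + 11 H$)
$b{\left(2 \right)} \left(-15\right) + K{\left(-7,-6 \right)} = \left(-9 + 11 \cdot 2\right) \left(-15\right) + \left(5 - 6\right)^{2} = \left(-9 + 22\right) \left(-15\right) + \left(-1\right)^{2} = 13 \left(-15\right) + 1 = -195 + 1 = -194$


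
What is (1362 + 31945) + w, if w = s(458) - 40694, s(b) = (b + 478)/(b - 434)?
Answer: -7348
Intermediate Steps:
s(b) = (478 + b)/(-434 + b)
w = -40655 (w = (478 + 458)/(-434 + 458) - 40694 = 936/24 - 40694 = (1/24)*936 - 40694 = 39 - 40694 = -40655)
(1362 + 31945) + w = (1362 + 31945) - 40655 = 33307 - 40655 = -7348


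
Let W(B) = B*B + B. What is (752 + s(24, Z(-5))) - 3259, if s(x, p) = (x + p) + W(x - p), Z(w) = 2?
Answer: -1975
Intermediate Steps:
W(B) = B + B**2 (W(B) = B**2 + B = B + B**2)
s(x, p) = p + x + (x - p)*(1 + x - p) (s(x, p) = (x + p) + (x - p)*(1 + (x - p)) = (p + x) + (x - p)*(1 + x - p) = p + x + (x - p)*(1 + x - p))
(752 + s(24, Z(-5))) - 3259 = (752 + (2 + 24 - (2 - 1*24)*(1 + 24 - 1*2))) - 3259 = (752 + (2 + 24 - (2 - 24)*(1 + 24 - 2))) - 3259 = (752 + (2 + 24 - 1*(-22)*23)) - 3259 = (752 + (2 + 24 + 506)) - 3259 = (752 + 532) - 3259 = 1284 - 3259 = -1975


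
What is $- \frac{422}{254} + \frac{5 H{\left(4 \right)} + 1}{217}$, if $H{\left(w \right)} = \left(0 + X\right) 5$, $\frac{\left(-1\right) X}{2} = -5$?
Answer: $- \frac{13910}{27559} \approx -0.50473$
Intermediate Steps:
$X = 10$ ($X = \left(-2\right) \left(-5\right) = 10$)
$H{\left(w \right)} = 50$ ($H{\left(w \right)} = \left(0 + 10\right) 5 = 10 \cdot 5 = 50$)
$- \frac{422}{254} + \frac{5 H{\left(4 \right)} + 1}{217} = - \frac{422}{254} + \frac{5 \cdot 50 + 1}{217} = \left(-422\right) \frac{1}{254} + \left(250 + 1\right) \frac{1}{217} = - \frac{211}{127} + 251 \cdot \frac{1}{217} = - \frac{211}{127} + \frac{251}{217} = - \frac{13910}{27559}$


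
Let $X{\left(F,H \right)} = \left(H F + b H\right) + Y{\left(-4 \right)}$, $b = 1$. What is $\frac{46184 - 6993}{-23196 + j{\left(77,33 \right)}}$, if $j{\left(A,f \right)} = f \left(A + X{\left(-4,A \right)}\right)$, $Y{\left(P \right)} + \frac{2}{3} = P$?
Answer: $- \frac{39191}{28432} \approx -1.3784$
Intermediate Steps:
$Y{\left(P \right)} = - \frac{2}{3} + P$
$X{\left(F,H \right)} = - \frac{14}{3} + H + F H$ ($X{\left(F,H \right)} = \left(H F + 1 H\right) - \frac{14}{3} = \left(F H + H\right) - \frac{14}{3} = \left(H + F H\right) - \frac{14}{3} = - \frac{14}{3} + H + F H$)
$j{\left(A,f \right)} = f \left(- \frac{14}{3} - 2 A\right)$ ($j{\left(A,f \right)} = f \left(A - \left(\frac{14}{3} + 3 A\right)\right) = f \left(- \frac{14}{3} - 2 A\right)$)
$\frac{46184 - 6993}{-23196 + j{\left(77,33 \right)}} = \frac{46184 - 6993}{-23196 - 22 \left(7 + 3 \cdot 77\right)} = \frac{39191}{-23196 - 22 \left(7 + 231\right)} = \frac{39191}{-23196 - 22 \cdot 238} = \frac{39191}{-23196 - 5236} = \frac{39191}{-28432} = 39191 \left(- \frac{1}{28432}\right) = - \frac{39191}{28432}$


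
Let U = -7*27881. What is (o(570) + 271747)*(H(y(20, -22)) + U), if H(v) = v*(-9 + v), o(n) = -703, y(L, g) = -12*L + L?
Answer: -39243647628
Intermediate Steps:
y(L, g) = -11*L
U = -195167
(o(570) + 271747)*(H(y(20, -22)) + U) = (-703 + 271747)*((-11*20)*(-9 - 11*20) - 195167) = 271044*(-220*(-9 - 220) - 195167) = 271044*(-220*(-229) - 195167) = 271044*(50380 - 195167) = 271044*(-144787) = -39243647628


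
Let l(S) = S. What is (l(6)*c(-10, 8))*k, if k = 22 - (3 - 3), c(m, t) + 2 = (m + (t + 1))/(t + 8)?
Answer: -1089/4 ≈ -272.25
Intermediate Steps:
c(m, t) = -2 + (1 + m + t)/(8 + t) (c(m, t) = -2 + (m + (t + 1))/(t + 8) = -2 + (m + (1 + t))/(8 + t) = -2 + (1 + m + t)/(8 + t))
k = 22 (k = 22 - 1*0 = 22 + 0 = 22)
(l(6)*c(-10, 8))*k = (6*((-15 - 10 - 1*8)/(8 + 8)))*22 = (6*((-15 - 10 - 8)/16))*22 = (6*((1/16)*(-33)))*22 = (6*(-33/16))*22 = -99/8*22 = -1089/4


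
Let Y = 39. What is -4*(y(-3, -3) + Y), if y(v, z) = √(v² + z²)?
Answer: -156 - 12*√2 ≈ -172.97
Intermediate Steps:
-4*(y(-3, -3) + Y) = -4*(√((-3)² + (-3)²) + 39) = -4*(√(9 + 9) + 39) = -4*(√18 + 39) = -4*(3*√2 + 39) = -4*(39 + 3*√2) = -156 - 12*√2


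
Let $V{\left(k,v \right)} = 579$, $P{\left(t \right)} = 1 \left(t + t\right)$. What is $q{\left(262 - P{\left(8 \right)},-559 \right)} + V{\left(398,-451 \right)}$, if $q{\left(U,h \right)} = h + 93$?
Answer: $113$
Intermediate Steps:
$P{\left(t \right)} = 2 t$ ($P{\left(t \right)} = 1 \cdot 2 t = 2 t$)
$q{\left(U,h \right)} = 93 + h$
$q{\left(262 - P{\left(8 \right)},-559 \right)} + V{\left(398,-451 \right)} = \left(93 - 559\right) + 579 = -466 + 579 = 113$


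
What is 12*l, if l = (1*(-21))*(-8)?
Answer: 2016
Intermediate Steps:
l = 168 (l = -21*(-8) = 168)
12*l = 12*168 = 2016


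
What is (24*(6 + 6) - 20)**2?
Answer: 71824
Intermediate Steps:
(24*(6 + 6) - 20)**2 = (24*12 - 20)**2 = (288 - 20)**2 = 268**2 = 71824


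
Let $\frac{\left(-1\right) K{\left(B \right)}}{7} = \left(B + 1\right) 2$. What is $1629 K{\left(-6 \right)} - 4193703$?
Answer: $-4079673$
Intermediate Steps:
$K{\left(B \right)} = -14 - 14 B$ ($K{\left(B \right)} = - 7 \left(B + 1\right) 2 = - 7 \left(1 + B\right) 2 = - 7 \left(2 + 2 B\right) = -14 - 14 B$)
$1629 K{\left(-6 \right)} - 4193703 = 1629 \left(-14 - -84\right) - 4193703 = 1629 \left(-14 + 84\right) - 4193703 = 1629 \cdot 70 - 4193703 = 114030 - 4193703 = -4079673$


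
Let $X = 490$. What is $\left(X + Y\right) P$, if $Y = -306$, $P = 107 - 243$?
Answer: $-25024$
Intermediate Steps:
$P = -136$ ($P = 107 - 243 = -136$)
$\left(X + Y\right) P = \left(490 - 306\right) \left(-136\right) = 184 \left(-136\right) = -25024$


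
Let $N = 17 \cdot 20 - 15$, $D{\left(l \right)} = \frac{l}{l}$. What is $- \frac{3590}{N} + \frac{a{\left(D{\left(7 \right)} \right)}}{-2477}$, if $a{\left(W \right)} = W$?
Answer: $- \frac{1778551}{161005} \approx -11.047$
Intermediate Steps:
$D{\left(l \right)} = 1$
$N = 325$ ($N = 340 - 15 = 325$)
$- \frac{3590}{N} + \frac{a{\left(D{\left(7 \right)} \right)}}{-2477} = - \frac{3590}{325} + 1 \frac{1}{-2477} = \left(-3590\right) \frac{1}{325} + 1 \left(- \frac{1}{2477}\right) = - \frac{718}{65} - \frac{1}{2477} = - \frac{1778551}{161005}$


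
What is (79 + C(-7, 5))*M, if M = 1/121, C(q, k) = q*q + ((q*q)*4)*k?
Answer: 1108/121 ≈ 9.1570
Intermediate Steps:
C(q, k) = q² + 4*k*q² (C(q, k) = q² + (q²*4)*k = q² + (4*q²)*k = q² + 4*k*q²)
M = 1/121 ≈ 0.0082645
(79 + C(-7, 5))*M = (79 + (-7)²*(1 + 4*5))*(1/121) = (79 + 49*(1 + 20))*(1/121) = (79 + 49*21)*(1/121) = (79 + 1029)*(1/121) = 1108*(1/121) = 1108/121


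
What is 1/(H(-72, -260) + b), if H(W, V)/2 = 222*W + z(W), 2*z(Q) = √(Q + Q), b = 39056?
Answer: 443/3139993 - 3*I/12559972 ≈ 0.00014108 - 2.3885e-7*I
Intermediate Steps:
z(Q) = √2*√Q/2 (z(Q) = √(Q + Q)/2 = √(2*Q)/2 = (√2*√Q)/2 = √2*√Q/2)
H(W, V) = 444*W + √2*√W (H(W, V) = 2*(222*W + √2*√W/2) = 444*W + √2*√W)
1/(H(-72, -260) + b) = 1/((444*(-72) + √2*√(-72)) + 39056) = 1/((-31968 + √2*(6*I*√2)) + 39056) = 1/((-31968 + 12*I) + 39056) = 1/(7088 + 12*I) = (7088 - 12*I)/50239888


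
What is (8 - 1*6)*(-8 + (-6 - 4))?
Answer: -36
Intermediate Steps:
(8 - 1*6)*(-8 + (-6 - 4)) = (8 - 6)*(-8 - 10) = 2*(-18) = -36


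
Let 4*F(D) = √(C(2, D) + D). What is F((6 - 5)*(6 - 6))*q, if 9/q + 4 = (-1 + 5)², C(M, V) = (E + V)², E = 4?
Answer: ¾ ≈ 0.75000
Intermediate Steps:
C(M, V) = (4 + V)²
q = ¾ (q = 9/(-4 + (-1 + 5)²) = 9/(-4 + 4²) = 9/(-4 + 16) = 9/12 = 9*(1/12) = ¾ ≈ 0.75000)
F(D) = √(D + (4 + D)²)/4 (F(D) = √((4 + D)² + D)/4 = √(D + (4 + D)²)/4)
F((6 - 5)*(6 - 6))*q = (√((6 - 5)*(6 - 6) + (4 + (6 - 5)*(6 - 6))²)/4)*(¾) = (√(1*0 + (4 + 1*0)²)/4)*(¾) = (√(0 + (4 + 0)²)/4)*(¾) = (√(0 + 4²)/4)*(¾) = (√(0 + 16)/4)*(¾) = (√16/4)*(¾) = ((¼)*4)*(¾) = 1*(¾) = ¾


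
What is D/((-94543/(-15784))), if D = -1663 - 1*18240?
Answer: -314148952/94543 ≈ -3322.8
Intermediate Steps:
D = -19903 (D = -1663 - 18240 = -19903)
D/((-94543/(-15784))) = -19903/((-94543/(-15784))) = -19903/((-94543*(-1/15784))) = -19903/94543/15784 = -19903*15784/94543 = -314148952/94543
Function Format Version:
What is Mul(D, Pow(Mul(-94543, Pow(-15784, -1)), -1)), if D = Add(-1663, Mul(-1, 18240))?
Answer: Rational(-314148952, 94543) ≈ -3322.8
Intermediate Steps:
D = -19903 (D = Add(-1663, -18240) = -19903)
Mul(D, Pow(Mul(-94543, Pow(-15784, -1)), -1)) = Mul(-19903, Pow(Mul(-94543, Pow(-15784, -1)), -1)) = Mul(-19903, Pow(Mul(-94543, Rational(-1, 15784)), -1)) = Mul(-19903, Pow(Rational(94543, 15784), -1)) = Mul(-19903, Rational(15784, 94543)) = Rational(-314148952, 94543)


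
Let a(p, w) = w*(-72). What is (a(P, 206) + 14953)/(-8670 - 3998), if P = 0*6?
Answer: -121/12668 ≈ -0.0095516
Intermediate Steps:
P = 0
a(p, w) = -72*w
(a(P, 206) + 14953)/(-8670 - 3998) = (-72*206 + 14953)/(-8670 - 3998) = (-14832 + 14953)/(-12668) = 121*(-1/12668) = -121/12668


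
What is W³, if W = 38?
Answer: 54872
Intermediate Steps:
W³ = 38³ = 54872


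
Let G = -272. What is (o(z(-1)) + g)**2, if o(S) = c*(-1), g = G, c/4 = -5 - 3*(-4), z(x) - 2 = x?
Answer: 90000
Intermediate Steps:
z(x) = 2 + x
c = 28 (c = 4*(-5 - 3*(-4)) = 4*(-5 + 12) = 4*7 = 28)
g = -272
o(S) = -28 (o(S) = 28*(-1) = -28)
(o(z(-1)) + g)**2 = (-28 - 272)**2 = (-300)**2 = 90000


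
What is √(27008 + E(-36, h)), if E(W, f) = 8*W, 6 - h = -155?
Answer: 4*√1670 ≈ 163.46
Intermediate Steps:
h = 161 (h = 6 - 1*(-155) = 6 + 155 = 161)
√(27008 + E(-36, h)) = √(27008 + 8*(-36)) = √(27008 - 288) = √26720 = 4*√1670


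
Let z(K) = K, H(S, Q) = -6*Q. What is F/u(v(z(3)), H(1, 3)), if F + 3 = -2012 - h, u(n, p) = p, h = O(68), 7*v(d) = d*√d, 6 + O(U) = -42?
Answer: 1967/18 ≈ 109.28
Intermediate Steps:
O(U) = -48 (O(U) = -6 - 42 = -48)
v(d) = d^(3/2)/7 (v(d) = (d*√d)/7 = d^(3/2)/7)
h = -48
F = -1967 (F = -3 + (-2012 - 1*(-48)) = -3 + (-2012 + 48) = -3 - 1964 = -1967)
F/u(v(z(3)), H(1, 3)) = -1967/((-6*3)) = -1967/(-18) = -1967*(-1/18) = 1967/18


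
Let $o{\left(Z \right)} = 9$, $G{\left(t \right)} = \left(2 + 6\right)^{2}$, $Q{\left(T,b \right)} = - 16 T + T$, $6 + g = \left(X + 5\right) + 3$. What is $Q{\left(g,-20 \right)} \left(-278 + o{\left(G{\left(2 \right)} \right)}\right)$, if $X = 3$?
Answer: $20175$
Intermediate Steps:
$g = 5$ ($g = -6 + \left(\left(3 + 5\right) + 3\right) = -6 + \left(8 + 3\right) = -6 + 11 = 5$)
$Q{\left(T,b \right)} = - 15 T$
$G{\left(t \right)} = 64$ ($G{\left(t \right)} = 8^{2} = 64$)
$Q{\left(g,-20 \right)} \left(-278 + o{\left(G{\left(2 \right)} \right)}\right) = \left(-15\right) 5 \left(-278 + 9\right) = \left(-75\right) \left(-269\right) = 20175$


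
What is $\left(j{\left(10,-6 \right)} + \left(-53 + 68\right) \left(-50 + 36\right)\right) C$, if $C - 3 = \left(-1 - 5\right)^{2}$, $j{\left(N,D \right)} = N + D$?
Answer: $-8034$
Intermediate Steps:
$j{\left(N,D \right)} = D + N$
$C = 39$ ($C = 3 + \left(-1 - 5\right)^{2} = 3 + \left(-6\right)^{2} = 3 + 36 = 39$)
$\left(j{\left(10,-6 \right)} + \left(-53 + 68\right) \left(-50 + 36\right)\right) C = \left(\left(-6 + 10\right) + \left(-53 + 68\right) \left(-50 + 36\right)\right) 39 = \left(4 + 15 \left(-14\right)\right) 39 = \left(4 - 210\right) 39 = \left(-206\right) 39 = -8034$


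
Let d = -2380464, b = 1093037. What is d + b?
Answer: -1287427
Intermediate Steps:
d + b = -2380464 + 1093037 = -1287427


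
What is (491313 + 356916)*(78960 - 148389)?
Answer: -58891691241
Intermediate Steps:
(491313 + 356916)*(78960 - 148389) = 848229*(-69429) = -58891691241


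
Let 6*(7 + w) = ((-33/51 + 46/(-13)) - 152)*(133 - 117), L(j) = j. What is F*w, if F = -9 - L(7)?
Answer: 4492432/663 ≈ 6775.9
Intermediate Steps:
F = -16 (F = -9 - 1*7 = -9 - 7 = -16)
w = -280777/663 (w = -7 + (((-33/51 + 46/(-13)) - 152)*(133 - 117))/6 = -7 + (((-33*1/51 + 46*(-1/13)) - 152)*16)/6 = -7 + (((-11/17 - 46/13) - 152)*16)/6 = -7 + ((-925/221 - 152)*16)/6 = -7 + (-34517/221*16)/6 = -7 + (⅙)*(-552272/221) = -7 - 276136/663 = -280777/663 ≈ -423.49)
F*w = -16*(-280777/663) = 4492432/663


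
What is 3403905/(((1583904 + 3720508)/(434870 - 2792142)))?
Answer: -2005982486790/1326103 ≈ -1.5127e+6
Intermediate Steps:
3403905/(((1583904 + 3720508)/(434870 - 2792142))) = 3403905/((5304412/(-2357272))) = 3403905/((5304412*(-1/2357272))) = 3403905/(-1326103/589318) = 3403905*(-589318/1326103) = -2005982486790/1326103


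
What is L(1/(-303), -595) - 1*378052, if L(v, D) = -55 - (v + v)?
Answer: -114566419/303 ≈ -3.7811e+5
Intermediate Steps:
L(v, D) = -55 - 2*v
L(1/(-303), -595) - 1*378052 = (-55 - 2/(-303)) - 1*378052 = (-55 - 2*(-1/303)) - 378052 = (-55 + 2/303) - 378052 = -16663/303 - 378052 = -114566419/303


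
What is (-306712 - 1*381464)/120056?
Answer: -86022/15007 ≈ -5.7321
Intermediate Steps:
(-306712 - 1*381464)/120056 = (-306712 - 381464)*(1/120056) = -688176*1/120056 = -86022/15007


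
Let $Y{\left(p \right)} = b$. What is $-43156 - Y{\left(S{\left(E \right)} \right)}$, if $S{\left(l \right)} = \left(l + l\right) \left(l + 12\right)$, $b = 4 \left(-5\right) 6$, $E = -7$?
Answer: $-43036$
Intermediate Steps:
$b = -120$ ($b = \left(-20\right) 6 = -120$)
$S{\left(l \right)} = 2 l \left(12 + l\right)$
$Y{\left(p \right)} = -120$
$-43156 - Y{\left(S{\left(E \right)} \right)} = -43156 - -120 = -43156 + 120 = -43036$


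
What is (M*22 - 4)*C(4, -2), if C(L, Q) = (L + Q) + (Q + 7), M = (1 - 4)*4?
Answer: -1876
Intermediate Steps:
M = -12 (M = -3*4 = -12)
C(L, Q) = 7 + L + 2*Q (C(L, Q) = (L + Q) + (7 + Q) = 7 + L + 2*Q)
(M*22 - 4)*C(4, -2) = (-12*22 - 4)*(7 + 4 + 2*(-2)) = (-264 - 4)*(7 + 4 - 4) = -268*7 = -1876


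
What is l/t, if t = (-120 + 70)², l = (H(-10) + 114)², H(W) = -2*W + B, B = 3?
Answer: 18769/2500 ≈ 7.5076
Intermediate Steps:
H(W) = 3 - 2*W (H(W) = -2*W + 3 = 3 - 2*W)
l = 18769 (l = ((3 - 2*(-10)) + 114)² = ((3 + 20) + 114)² = (23 + 114)² = 137² = 18769)
t = 2500 (t = (-50)² = 2500)
l/t = 18769/2500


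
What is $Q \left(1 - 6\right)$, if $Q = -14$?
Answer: $70$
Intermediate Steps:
$Q \left(1 - 6\right) = - 14 \left(1 - 6\right) = \left(-14\right) \left(-5\right) = 70$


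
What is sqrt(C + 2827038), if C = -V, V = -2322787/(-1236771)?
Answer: sqrt(480471281983150109)/412257 ≈ 1681.4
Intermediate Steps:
V = 2322787/1236771 (V = -2322787*(-1/1236771) = 2322787/1236771 ≈ 1.8781)
C = -2322787/1236771 (C = -1*2322787/1236771 = -2322787/1236771 ≈ -1.8781)
sqrt(C + 2827038) = sqrt(-2322787/1236771 + 2827038) = sqrt(3496396291511/1236771) = sqrt(480471281983150109)/412257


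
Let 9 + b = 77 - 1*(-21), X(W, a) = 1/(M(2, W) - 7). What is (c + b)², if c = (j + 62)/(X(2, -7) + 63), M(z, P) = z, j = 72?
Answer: 204718864/24649 ≈ 8305.4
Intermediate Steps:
X(W, a) = -⅕ (X(W, a) = 1/(2 - 7) = 1/(-5) = -⅕)
b = 89 (b = -9 + (77 - 1*(-21)) = -9 + (77 + 21) = -9 + 98 = 89)
c = 335/157 (c = (72 + 62)/(-⅕ + 63) = 134/(314/5) = 134*(5/314) = 335/157 ≈ 2.1338)
(c + b)² = (335/157 + 89)² = (14308/157)² = 204718864/24649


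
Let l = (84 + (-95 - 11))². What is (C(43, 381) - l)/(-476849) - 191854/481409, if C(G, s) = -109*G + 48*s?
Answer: -97800029899/229559400241 ≈ -0.42603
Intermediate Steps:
l = 484 (l = (84 - 106)² = (-22)² = 484)
(C(43, 381) - l)/(-476849) - 191854/481409 = ((-109*43 + 48*381) - 1*484)/(-476849) - 191854/481409 = ((-4687 + 18288) - 484)*(-1/476849) - 191854*1/481409 = (13601 - 484)*(-1/476849) - 191854/481409 = 13117*(-1/476849) - 191854/481409 = -13117/476849 - 191854/481409 = -97800029899/229559400241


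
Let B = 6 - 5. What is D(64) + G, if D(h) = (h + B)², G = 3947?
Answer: 8172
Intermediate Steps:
B = 1
D(h) = (1 + h)² (D(h) = (h + 1)² = (1 + h)²)
D(64) + G = (1 + 64)² + 3947 = 65² + 3947 = 4225 + 3947 = 8172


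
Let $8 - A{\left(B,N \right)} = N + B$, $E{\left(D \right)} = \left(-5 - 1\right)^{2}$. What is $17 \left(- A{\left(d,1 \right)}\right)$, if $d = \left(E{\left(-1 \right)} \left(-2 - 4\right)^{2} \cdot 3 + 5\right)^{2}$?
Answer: $257642514$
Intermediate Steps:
$E{\left(D \right)} = 36$ ($E{\left(D \right)} = \left(-6\right)^{2} = 36$)
$d = 15155449$ ($d = \left(36 \left(-2 - 4\right)^{2} \cdot 3 + 5\right)^{2} = \left(36 \left(-6\right)^{2} \cdot 3 + 5\right)^{2} = \left(36 \cdot 36 \cdot 3 + 5\right)^{2} = \left(1296 \cdot 3 + 5\right)^{2} = \left(3888 + 5\right)^{2} = 3893^{2} = 15155449$)
$A{\left(B,N \right)} = 8 - B - N$ ($A{\left(B,N \right)} = 8 - \left(N + B\right) = 8 - \left(B + N\right) = 8 - B - N$)
$17 \left(- A{\left(d,1 \right)}\right) = 17 \left(- (8 - 15155449 - 1)\right) = 17 \left(\left(-1\right) \left(-15155442\right)\right) = 17 \cdot 15155442 = 257642514$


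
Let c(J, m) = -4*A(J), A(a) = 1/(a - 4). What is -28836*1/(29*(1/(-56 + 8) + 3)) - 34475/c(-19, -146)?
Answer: -3293796487/16588 ≈ -1.9857e+5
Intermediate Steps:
A(a) = 1/(-4 + a)
c(J, m) = -4/(-4 + J)
-28836*1/(29*(1/(-56 + 8) + 3)) - 34475/c(-19, -146) = -28836*1/(29*(1/(-56 + 8) + 3)) - 34475/((-4/(-4 - 19))) = -28836*1/(29*(1/(-48) + 3)) - 34475/((-4/(-23))) = -28836*1/(29*(-1/48 + 3)) - 34475/((-4*(-1/23))) = -28836/((143/48)*29) - 34475/4/23 = -28836/4147/48 - 34475*23/4 = -28836*48/4147 - 792925/4 = -1384128/4147 - 792925/4 = -3293796487/16588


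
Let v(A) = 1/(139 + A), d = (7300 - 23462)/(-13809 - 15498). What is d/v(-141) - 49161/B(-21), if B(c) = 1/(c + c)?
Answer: 60511947610/29307 ≈ 2.0648e+6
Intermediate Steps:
B(c) = 1/(2*c)
d = 16162/29307 (d = -16162/(-29307) = -16162*(-1/29307) = 16162/29307 ≈ 0.55147)
d/v(-141) - 49161/B(-21) = 16162/(29307*(1/(139 - 141))) - 49161/((½)/(-21)) = 16162/(29307*(1/(-2))) - 49161/((½)*(-1/21)) = 16162/(29307*(-½)) - 49161/(-1/42) = (16162/29307)*(-2) - 49161*(-42) = -32324/29307 + 2064762 = 60511947610/29307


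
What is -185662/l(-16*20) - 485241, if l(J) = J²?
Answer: -24844432031/51200 ≈ -4.8524e+5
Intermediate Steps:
-185662/l(-16*20) - 485241 = -185662/((-16*20)²) - 485241 = -185662/((-320)²) - 485241 = -185662/102400 - 485241 = -185662*1/102400 - 485241 = -92831/51200 - 485241 = -24844432031/51200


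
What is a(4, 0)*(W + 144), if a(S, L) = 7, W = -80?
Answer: 448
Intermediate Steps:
a(4, 0)*(W + 144) = 7*(-80 + 144) = 7*64 = 448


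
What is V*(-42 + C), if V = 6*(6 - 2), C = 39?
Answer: -72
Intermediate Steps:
V = 24 (V = 6*4 = 24)
V*(-42 + C) = 24*(-42 + 39) = 24*(-3) = -72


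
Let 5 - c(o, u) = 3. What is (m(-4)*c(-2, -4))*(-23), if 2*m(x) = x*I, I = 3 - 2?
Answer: 92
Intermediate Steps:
I = 1
c(o, u) = 2 (c(o, u) = 5 - 1*3 = 5 - 3 = 2)
m(x) = x/2 (m(x) = (x*1)/2 = x/2)
(m(-4)*c(-2, -4))*(-23) = (((½)*(-4))*2)*(-23) = -2*2*(-23) = -4*(-23) = 92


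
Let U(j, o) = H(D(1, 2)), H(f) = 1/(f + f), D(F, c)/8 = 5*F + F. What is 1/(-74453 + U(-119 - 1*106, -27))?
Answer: -96/7147487 ≈ -1.3431e-5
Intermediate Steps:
D(F, c) = 48*F (D(F, c) = 8*(5*F + F) = 8*(6*F) = 48*F)
H(f) = 1/(2*f)
U(j, o) = 1/96 (U(j, o) = 1/(2*((48*1))) = (½)/48 = (½)*(1/48) = 1/96)
1/(-74453 + U(-119 - 1*106, -27)) = 1/(-74453 + 1/96) = 1/(-7147487/96) = -96/7147487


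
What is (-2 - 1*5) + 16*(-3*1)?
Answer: -55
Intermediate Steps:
(-2 - 1*5) + 16*(-3*1) = (-2 - 5) + 16*(-3) = -7 - 48 = -55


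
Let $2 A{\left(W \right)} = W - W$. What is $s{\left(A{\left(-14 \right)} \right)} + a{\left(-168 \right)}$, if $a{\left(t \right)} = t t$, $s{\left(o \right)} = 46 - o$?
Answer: $28270$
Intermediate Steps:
$A{\left(W \right)} = 0$ ($A{\left(W \right)} = \frac{W - W}{2} = \frac{1}{2} \cdot 0 = 0$)
$a{\left(t \right)} = t^{2}$
$s{\left(A{\left(-14 \right)} \right)} + a{\left(-168 \right)} = \left(46 - 0\right) + \left(-168\right)^{2} = \left(46 + 0\right) + 28224 = 46 + 28224 = 28270$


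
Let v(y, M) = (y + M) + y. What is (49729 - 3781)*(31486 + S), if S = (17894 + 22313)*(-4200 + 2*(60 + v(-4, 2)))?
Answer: -7558241898984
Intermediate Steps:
v(y, M) = M + 2*y (v(y, M) = (M + y) + y = M + 2*y)
S = -164527044 (S = (17894 + 22313)*(-4200 + 2*(60 + (2 + 2*(-4)))) = 40207*(-4200 + 2*(60 + (2 - 8))) = 40207*(-4200 + 2*(60 - 6)) = 40207*(-4200 + 2*54) = 40207*(-4200 + 108) = 40207*(-4092) = -164527044)
(49729 - 3781)*(31486 + S) = (49729 - 3781)*(31486 - 164527044) = 45948*(-164495558) = -7558241898984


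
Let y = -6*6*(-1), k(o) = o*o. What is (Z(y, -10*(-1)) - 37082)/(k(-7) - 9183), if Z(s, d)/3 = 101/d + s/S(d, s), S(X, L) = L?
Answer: 370487/91340 ≈ 4.0561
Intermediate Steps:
k(o) = o²
y = 36 (y = -36*(-1) = 36)
Z(s, d) = 3 + 303/d (Z(s, d) = 3*(101/d + s/s) = 3*(101/d + 1) = 3*(1 + 101/d) = 3 + 303/d)
(Z(y, -10*(-1)) - 37082)/(k(-7) - 9183) = ((3 + 303/((-10*(-1)))) - 37082)/((-7)² - 9183) = ((3 + 303/10) - 37082)/(49 - 9183) = ((3 + 303*(⅒)) - 37082)/(-9134) = ((3 + 303/10) - 37082)*(-1/9134) = (333/10 - 37082)*(-1/9134) = -370487/10*(-1/9134) = 370487/91340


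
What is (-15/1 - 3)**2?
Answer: 324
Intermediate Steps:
(-15/1 - 3)**2 = (-15*1 - 3)**2 = (-15 - 3)**2 = (-18)**2 = 324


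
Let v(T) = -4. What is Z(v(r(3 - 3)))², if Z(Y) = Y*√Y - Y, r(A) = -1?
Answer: -48 - 64*I ≈ -48.0 - 64.0*I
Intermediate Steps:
Z(Y) = Y^(3/2) - Y
Z(v(r(3 - 3)))² = ((-4)^(3/2) - 1*(-4))² = (-8*I + 4)² = (4 - 8*I)²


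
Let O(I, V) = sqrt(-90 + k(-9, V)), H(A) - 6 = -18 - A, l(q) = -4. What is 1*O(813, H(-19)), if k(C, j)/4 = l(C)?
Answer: I*sqrt(106) ≈ 10.296*I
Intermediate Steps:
k(C, j) = -16 (k(C, j) = 4*(-4) = -16)
H(A) = -12 - A (H(A) = 6 + (-18 - A) = -12 - A)
O(I, V) = I*sqrt(106) (O(I, V) = sqrt(-90 - 16) = sqrt(-106) = I*sqrt(106))
1*O(813, H(-19)) = 1*(I*sqrt(106)) = I*sqrt(106)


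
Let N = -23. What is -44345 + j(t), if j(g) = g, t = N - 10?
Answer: -44378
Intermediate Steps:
t = -33 (t = -23 - 10 = -33)
-44345 + j(t) = -44345 - 33 = -44378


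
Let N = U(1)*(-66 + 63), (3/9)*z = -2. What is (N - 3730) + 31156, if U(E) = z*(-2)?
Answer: 27390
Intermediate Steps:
z = -6 (z = 3*(-2) = -6)
U(E) = 12 (U(E) = -6*(-2) = 12)
N = -36 (N = 12*(-66 + 63) = 12*(-3) = -36)
(N - 3730) + 31156 = (-36 - 3730) + 31156 = -3766 + 31156 = 27390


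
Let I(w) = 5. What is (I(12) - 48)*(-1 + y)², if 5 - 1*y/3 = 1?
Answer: -5203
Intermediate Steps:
y = 12 (y = 15 - 3*1 = 15 - 3 = 12)
(I(12) - 48)*(-1 + y)² = (5 - 48)*(-1 + 12)² = -43*11² = -43*121 = -5203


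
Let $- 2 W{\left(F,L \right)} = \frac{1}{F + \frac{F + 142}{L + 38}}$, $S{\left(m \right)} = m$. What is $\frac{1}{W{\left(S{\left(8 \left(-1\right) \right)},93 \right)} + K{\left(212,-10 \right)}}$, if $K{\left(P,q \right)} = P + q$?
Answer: $\frac{1828}{369387} \approx 0.0049487$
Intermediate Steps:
$W{\left(F,L \right)} = - \frac{1}{2 \left(F + \frac{142 + F}{38 + L}\right)}$ ($W{\left(F,L \right)} = - \frac{1}{2 \left(F + \frac{F + 142}{L + 38}\right)} = - \frac{1}{2 \left(F + \frac{142 + F}{38 + L}\right)}$)
$\frac{1}{W{\left(S{\left(8 \left(-1\right) \right)},93 \right)} + K{\left(212,-10 \right)}} = \frac{1}{\frac{-38 - 93}{2 \left(142 + 39 \cdot 8 \left(-1\right) + 8 \left(-1\right) 93\right)} + \left(212 - 10\right)} = \frac{1}{\frac{-38 - 93}{2 \left(142 + 39 \left(-8\right) - 744\right)} + 202} = \frac{1}{\frac{1}{2} \frac{1}{142 - 312 - 744} \left(-131\right) + 202} = \frac{1}{\frac{1}{2} \frac{1}{-914} \left(-131\right) + 202} = \frac{1}{\frac{1}{2} \left(- \frac{1}{914}\right) \left(-131\right) + 202} = \frac{1}{\frac{131}{1828} + 202} = \frac{1}{\frac{369387}{1828}} = \frac{1828}{369387}$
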